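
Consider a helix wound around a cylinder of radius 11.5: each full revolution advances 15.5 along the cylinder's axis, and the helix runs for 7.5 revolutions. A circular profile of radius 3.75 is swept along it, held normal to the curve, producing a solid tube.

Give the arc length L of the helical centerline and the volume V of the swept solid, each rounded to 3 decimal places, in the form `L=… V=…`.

2πR = 2π·11.5 = 72.256631
per-turn = √(72.256631² + 15.5²) = √(5221.0207 + 240.25) = √5461.2707 = 73.900411
L = 7.5 × 73.900411 = 554.253082
V = π·3.75² × L = 44.178647 × 554.253082 = 24486.151069

L=554.253 V=24486.151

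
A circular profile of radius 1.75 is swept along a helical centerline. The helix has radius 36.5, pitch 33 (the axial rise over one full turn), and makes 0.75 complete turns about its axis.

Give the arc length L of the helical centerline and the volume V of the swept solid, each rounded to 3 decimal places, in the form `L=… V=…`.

L=173.774 V=1671.899

2πR = 2π·36.5 = 229.336264
per-turn = √(229.336264² + 33²) = √(52595.1219 + 1089) = √53684.1219 = 231.698342
L = 0.75 × 231.698342 = 173.773757
V = π·1.75² × L = 9.621128 × 173.773757 = 1671.899470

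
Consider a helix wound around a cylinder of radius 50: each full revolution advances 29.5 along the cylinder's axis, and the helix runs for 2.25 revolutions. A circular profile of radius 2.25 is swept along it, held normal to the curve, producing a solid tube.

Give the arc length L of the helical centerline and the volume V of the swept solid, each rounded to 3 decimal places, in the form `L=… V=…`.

L=709.968 V=11291.551

2πR = 2π·50 = 314.159265
per-turn = √(314.159265² + 29.5²) = √(98696.0440 + 870.25) = √99566.2940 = 315.541271
L = 2.25 × 315.541271 = 709.967861
V = π·2.25² × L = 15.904313 × 709.967861 = 11291.550943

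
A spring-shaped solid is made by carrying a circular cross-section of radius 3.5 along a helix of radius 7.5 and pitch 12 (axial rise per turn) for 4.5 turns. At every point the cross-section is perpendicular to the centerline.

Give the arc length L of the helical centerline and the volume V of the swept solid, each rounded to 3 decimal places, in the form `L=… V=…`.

2πR = 2π·7.5 = 47.123890
per-turn = √(47.123890² + 12²) = √(2220.6610 + 144) = √2364.6610 = 48.627780
L = 4.5 × 48.627780 = 218.825010
V = π·3.5² × L = 38.484510 × 218.825010 = 8421.373291

L=218.825 V=8421.373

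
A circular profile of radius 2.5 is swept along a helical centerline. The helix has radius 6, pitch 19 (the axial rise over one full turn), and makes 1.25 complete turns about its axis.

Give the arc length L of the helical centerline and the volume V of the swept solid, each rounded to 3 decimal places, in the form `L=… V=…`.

2πR = 2π·6 = 37.699112
per-turn = √(37.699112² + 19²) = √(1421.2230 + 361) = √1782.2230 = 42.216383
L = 1.25 × 42.216383 = 52.770479
V = π·2.5² × L = 19.634954 × 52.770479 = 1036.145939

L=52.770 V=1036.146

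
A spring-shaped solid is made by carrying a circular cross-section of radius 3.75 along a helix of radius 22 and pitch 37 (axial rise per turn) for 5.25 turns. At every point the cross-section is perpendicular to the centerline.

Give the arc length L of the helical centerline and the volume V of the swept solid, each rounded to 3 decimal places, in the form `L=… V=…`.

2πR = 2π·22 = 138.230077
per-turn = √(138.230077² + 37²) = √(19107.5541 + 1369) = √20476.5541 = 143.096311
L = 5.25 × 143.096311 = 751.255631
V = π·3.75² × L = 44.178647 × 751.255631 = 33189.457092

L=751.256 V=33189.457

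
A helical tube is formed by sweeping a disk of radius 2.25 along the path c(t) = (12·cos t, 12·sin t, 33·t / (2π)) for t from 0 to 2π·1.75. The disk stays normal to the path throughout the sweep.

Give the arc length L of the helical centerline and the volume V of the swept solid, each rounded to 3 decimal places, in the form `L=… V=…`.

2πR = 2π·12 = 75.398224
per-turn = √(75.398224² + 33²) = √(5684.8921 + 1089) = √6773.8921 = 82.303658
L = 1.75 × 82.303658 = 144.031402
V = π·2.25² × L = 15.904313 × 144.031402 = 2290.720466

L=144.031 V=2290.720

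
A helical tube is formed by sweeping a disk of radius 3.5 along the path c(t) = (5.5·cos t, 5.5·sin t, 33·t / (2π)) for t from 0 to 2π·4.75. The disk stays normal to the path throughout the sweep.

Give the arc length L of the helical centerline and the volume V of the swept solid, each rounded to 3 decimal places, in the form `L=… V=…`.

2πR = 2π·5.5 = 34.557519
per-turn = √(34.557519² + 33²) = √(1194.2221 + 1089) = √2283.2221 = 47.783074
L = 4.75 × 47.783074 = 226.969600
V = π·3.5² × L = 38.484510 × 226.969600 = 8734.813846

L=226.970 V=8734.814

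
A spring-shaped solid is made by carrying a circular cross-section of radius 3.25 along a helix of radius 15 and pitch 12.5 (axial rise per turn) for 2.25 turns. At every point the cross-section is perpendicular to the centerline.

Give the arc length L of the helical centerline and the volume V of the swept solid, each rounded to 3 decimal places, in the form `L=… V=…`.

L=213.914 V=7098.339

2πR = 2π·15 = 94.247780
per-turn = √(94.247780² + 12.5²) = √(8882.6440 + 156.25) = √9038.8940 = 95.073098
L = 2.25 × 95.073098 = 213.914470
V = π·3.25² × L = 33.183072 × 213.914470 = 7098.339362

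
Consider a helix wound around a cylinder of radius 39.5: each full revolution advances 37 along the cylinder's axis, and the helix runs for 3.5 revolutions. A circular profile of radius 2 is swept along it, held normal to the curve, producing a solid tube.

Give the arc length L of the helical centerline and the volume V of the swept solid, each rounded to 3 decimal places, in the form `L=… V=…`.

2πR = 2π·39.5 = 248.185820
per-turn = √(248.185820² + 37²) = √(61596.2011 + 1369) = √62965.2011 = 250.928677
L = 3.5 × 250.928677 = 878.250370
V = π·2² × L = 12.566371 × 878.250370 = 11036.419646

L=878.250 V=11036.420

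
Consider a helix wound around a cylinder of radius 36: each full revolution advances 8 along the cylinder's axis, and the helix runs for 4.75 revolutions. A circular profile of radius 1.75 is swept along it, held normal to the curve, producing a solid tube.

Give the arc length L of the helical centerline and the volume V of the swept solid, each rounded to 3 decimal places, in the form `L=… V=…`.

2πR = 2π·36 = 226.194671
per-turn = √(226.194671² + 8²) = √(51164.0292 + 64) = √51228.0292 = 226.336098
L = 4.75 × 226.336098 = 1075.096465
V = π·1.75² × L = 9.621128 × 1075.096465 = 10343.640167

L=1075.096 V=10343.640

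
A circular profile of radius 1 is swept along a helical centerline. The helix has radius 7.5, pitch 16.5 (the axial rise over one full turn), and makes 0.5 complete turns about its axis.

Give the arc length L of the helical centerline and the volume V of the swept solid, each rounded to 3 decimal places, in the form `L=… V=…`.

L=24.965 V=78.428

2πR = 2π·7.5 = 47.123890
per-turn = √(47.123890² + 16.5²) = √(2220.6610 + 272.25) = √2492.9110 = 49.929060
L = 0.5 × 49.929060 = 24.964530
V = π·1² × L = 3.141593 × 24.964530 = 78.428383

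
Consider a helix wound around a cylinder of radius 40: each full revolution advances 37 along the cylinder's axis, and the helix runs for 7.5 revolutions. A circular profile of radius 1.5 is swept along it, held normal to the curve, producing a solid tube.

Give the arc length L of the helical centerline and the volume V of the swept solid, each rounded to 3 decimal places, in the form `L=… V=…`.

2πR = 2π·40 = 251.327412
per-turn = √(251.327412² + 37²) = √(63165.4682 + 1369) = √64534.4682 = 254.036352
L = 7.5 × 254.036352 = 1905.272640
V = π·1.5² × L = 7.068583 × 1905.272640 = 13467.578693

L=1905.273 V=13467.579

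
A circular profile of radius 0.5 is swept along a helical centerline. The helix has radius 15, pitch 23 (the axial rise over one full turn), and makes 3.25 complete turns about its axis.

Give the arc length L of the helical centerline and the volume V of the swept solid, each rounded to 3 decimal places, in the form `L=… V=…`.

L=315.294 V=247.632

2πR = 2π·15 = 94.247780
per-turn = √(94.247780² + 23²) = √(8882.6440 + 529) = √9411.6440 = 97.013628
L = 3.25 × 97.013628 = 315.294290
V = π·0.5² × L = 0.785398 × 315.294290 = 247.631556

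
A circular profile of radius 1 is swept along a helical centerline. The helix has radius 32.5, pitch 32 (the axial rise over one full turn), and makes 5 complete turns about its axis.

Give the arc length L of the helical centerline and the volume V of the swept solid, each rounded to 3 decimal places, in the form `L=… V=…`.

2πR = 2π·32.5 = 204.203522
per-turn = √(204.203522² + 32²) = √(41699.0786 + 1024) = √42723.0786 = 206.695618
L = 5 × 206.695618 = 1033.478091
V = π·1² × L = 3.141593 × 1033.478091 = 3246.767179

L=1033.478 V=3246.767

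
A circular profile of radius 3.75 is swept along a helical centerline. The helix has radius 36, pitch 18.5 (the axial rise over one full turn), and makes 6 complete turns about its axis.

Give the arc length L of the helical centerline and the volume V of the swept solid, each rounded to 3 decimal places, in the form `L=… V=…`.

2πR = 2π·36 = 226.194671
per-turn = √(226.194671² + 18.5²) = √(51164.0292 + 342.25) = √51506.2792 = 226.949949
L = 6 × 226.949949 = 1361.699692
V = π·3.75² × L = 44.178647 × 1361.699692 = 60158.049601

L=1361.700 V=60158.050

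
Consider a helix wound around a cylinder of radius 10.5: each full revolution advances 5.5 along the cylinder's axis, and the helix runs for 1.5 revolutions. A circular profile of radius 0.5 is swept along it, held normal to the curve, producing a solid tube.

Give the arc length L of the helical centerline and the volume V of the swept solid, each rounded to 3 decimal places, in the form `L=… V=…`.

2πR = 2π·10.5 = 65.973446
per-turn = √(65.973446² + 5.5²) = √(4352.4955 + 30.25) = √4382.7455 = 66.202308
L = 1.5 × 66.202308 = 99.303462
V = π·0.5² × L = 0.785398 × 99.303462 = 77.992756

L=99.303 V=77.993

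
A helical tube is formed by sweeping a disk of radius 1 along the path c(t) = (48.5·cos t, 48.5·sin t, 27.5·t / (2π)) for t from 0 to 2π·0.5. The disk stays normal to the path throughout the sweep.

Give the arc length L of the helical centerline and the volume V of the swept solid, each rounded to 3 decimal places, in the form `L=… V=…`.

L=152.986 V=480.621

2πR = 2π·48.5 = 304.734487
per-turn = √(304.734487² + 27.5²) = √(92863.1078 + 756.25) = √93619.3578 = 305.972806
L = 0.5 × 305.972806 = 152.986403
V = π·1² × L = 3.141593 × 152.986403 = 480.620959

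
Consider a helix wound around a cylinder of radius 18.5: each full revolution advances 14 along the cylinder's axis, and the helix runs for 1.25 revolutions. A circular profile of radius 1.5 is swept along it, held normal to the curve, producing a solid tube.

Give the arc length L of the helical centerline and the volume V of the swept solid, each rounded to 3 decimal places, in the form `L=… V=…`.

L=146.349 V=1034.478

2πR = 2π·18.5 = 116.238928
per-turn = √(116.238928² + 14²) = √(13511.4884 + 196) = √13707.4884 = 117.078984
L = 1.25 × 117.078984 = 146.348730
V = π·1.5² × L = 7.068583 × 146.348730 = 1034.478211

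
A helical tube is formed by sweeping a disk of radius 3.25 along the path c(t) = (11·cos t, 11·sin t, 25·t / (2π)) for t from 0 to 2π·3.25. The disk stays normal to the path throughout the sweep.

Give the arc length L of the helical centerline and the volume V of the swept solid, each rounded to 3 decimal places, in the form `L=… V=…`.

2πR = 2π·11 = 69.115038
per-turn = √(69.115038² + 25²) = √(4776.8885 + 625) = √5401.8885 = 73.497541
L = 3.25 × 73.497541 = 238.867008
V = π·3.25² × L = 33.183072 × 238.867008 = 7926.341227

L=238.867 V=7926.341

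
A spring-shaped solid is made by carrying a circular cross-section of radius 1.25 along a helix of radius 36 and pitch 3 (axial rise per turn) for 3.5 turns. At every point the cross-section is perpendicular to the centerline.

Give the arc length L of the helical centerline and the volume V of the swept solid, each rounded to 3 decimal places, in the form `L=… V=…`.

2πR = 2π·36 = 226.194671
per-turn = √(226.194671² + 3²) = √(51164.0292 + 9) = √51173.0292 = 226.214565
L = 3.5 × 226.214565 = 791.750976
V = π·1.25² × L = 4.908739 × 791.750976 = 3886.498515

L=791.751 V=3886.499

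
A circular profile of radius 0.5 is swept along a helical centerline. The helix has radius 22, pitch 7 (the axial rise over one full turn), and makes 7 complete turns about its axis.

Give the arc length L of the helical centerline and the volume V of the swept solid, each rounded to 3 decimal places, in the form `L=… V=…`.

L=968.850 V=760.933

2πR = 2π·22 = 138.230077
per-turn = √(138.230077² + 7²) = √(19107.5541 + 49) = √19156.5541 = 138.407204
L = 7 × 138.407204 = 968.850428
V = π·0.5² × L = 0.785398 × 968.850428 = 760.933347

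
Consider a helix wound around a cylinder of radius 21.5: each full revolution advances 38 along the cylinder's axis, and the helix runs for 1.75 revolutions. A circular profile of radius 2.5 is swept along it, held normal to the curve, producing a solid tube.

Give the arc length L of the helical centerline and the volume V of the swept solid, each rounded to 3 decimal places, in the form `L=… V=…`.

L=245.580 V=4821.951

2πR = 2π·21.5 = 135.088484
per-turn = √(135.088484² + 38²) = √(18248.8985 + 1444) = √19692.8985 = 140.331388
L = 1.75 × 140.331388 = 245.579929
V = π·2.5² × L = 19.634954 × 245.579929 = 4821.950640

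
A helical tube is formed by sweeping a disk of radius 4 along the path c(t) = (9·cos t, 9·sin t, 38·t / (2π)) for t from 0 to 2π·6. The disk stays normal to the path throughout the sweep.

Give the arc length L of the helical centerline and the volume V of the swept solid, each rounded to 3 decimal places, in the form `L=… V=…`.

2πR = 2π·9 = 56.548668
per-turn = √(56.548668² + 38²) = √(3197.7518 + 1444) = √4641.7518 = 68.130403
L = 6 × 68.130403 = 408.782419
V = π·4² × L = 50.265482 × 408.782419 = 20547.645490

L=408.782 V=20547.645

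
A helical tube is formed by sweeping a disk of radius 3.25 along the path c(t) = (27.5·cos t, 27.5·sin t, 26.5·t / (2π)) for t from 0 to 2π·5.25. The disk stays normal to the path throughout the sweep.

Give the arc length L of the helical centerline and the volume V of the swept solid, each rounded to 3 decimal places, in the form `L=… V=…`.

2πR = 2π·27.5 = 172.787596
per-turn = √(172.787596² + 26.5²) = √(29855.5533 + 702.25) = √30557.8033 = 174.807904
L = 5.25 × 174.807904 = 917.741496
V = π·3.25² × L = 33.183072 × 917.741496 = 30453.482516

L=917.741 V=30453.483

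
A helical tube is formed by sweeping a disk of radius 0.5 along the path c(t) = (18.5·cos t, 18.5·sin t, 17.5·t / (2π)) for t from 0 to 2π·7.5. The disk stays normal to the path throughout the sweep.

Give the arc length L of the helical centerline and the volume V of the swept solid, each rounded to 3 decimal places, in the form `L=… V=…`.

2πR = 2π·18.5 = 116.238928
per-turn = √(116.238928² + 17.5²) = √(13511.4884 + 306.25) = √13817.7384 = 117.548877
L = 7.5 × 117.548877 = 881.616576
V = π·0.5² × L = 0.785398 × 881.616576 = 692.420039

L=881.617 V=692.420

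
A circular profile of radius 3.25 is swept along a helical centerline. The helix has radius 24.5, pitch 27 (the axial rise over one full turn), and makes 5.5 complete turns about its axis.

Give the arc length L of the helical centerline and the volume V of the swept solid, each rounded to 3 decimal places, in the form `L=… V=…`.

2πR = 2π·24.5 = 153.938040
per-turn = √(153.938040² + 27²) = √(23696.9202 + 729) = √24425.9202 = 156.287940
L = 5.5 × 156.287940 = 859.583670
V = π·3.25² × L = 33.183072 × 859.583670 = 28523.627145

L=859.584 V=28523.627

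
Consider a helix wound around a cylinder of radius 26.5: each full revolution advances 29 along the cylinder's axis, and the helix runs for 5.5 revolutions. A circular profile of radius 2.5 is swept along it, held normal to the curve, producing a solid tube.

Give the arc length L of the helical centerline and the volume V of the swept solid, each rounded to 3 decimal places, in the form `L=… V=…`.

2πR = 2π·26.5 = 166.504411
per-turn = √(166.504411² + 29²) = √(27723.7188 + 841) = √28564.7188 = 169.011002
L = 5.5 × 169.011002 = 929.560510
V = π·2.5² × L = 19.634954 × 929.560510 = 18251.877942

L=929.561 V=18251.878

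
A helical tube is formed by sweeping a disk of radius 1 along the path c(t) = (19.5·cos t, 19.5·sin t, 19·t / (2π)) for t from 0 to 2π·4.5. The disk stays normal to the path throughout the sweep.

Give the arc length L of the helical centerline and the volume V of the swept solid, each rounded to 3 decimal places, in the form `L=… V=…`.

2πR = 2π·19.5 = 122.522113
per-turn = √(122.522113² + 19²) = √(15011.6683 + 361) = √15372.6683 = 123.986565
L = 4.5 × 123.986565 = 557.939542
V = π·1² × L = 3.141593 × 557.939542 = 1752.818767

L=557.940 V=1752.819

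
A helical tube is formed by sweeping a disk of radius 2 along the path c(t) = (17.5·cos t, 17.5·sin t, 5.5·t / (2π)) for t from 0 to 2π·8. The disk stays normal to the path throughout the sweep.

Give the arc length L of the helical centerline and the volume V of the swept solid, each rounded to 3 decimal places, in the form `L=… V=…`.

2πR = 2π·17.5 = 109.955743
per-turn = √(109.955743² + 5.5²) = √(12090.2654 + 30.25) = √12120.5154 = 110.093212
L = 8 × 110.093212 = 880.745698
V = π·2² × L = 12.566371 × 880.745698 = 11067.776862

L=880.746 V=11067.777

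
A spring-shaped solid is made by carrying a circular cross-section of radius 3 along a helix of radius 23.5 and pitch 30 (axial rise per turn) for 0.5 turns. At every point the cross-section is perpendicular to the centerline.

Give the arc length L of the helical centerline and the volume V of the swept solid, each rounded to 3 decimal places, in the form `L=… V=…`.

2πR = 2π·23.5 = 147.654855
per-turn = √(147.654855² + 30²) = √(21801.9561 + 900) = √22701.9561 = 150.671683
L = 0.5 × 150.671683 = 75.335842
V = π·3² × L = 28.274334 × 75.335842 = 2130.070739

L=75.336 V=2130.071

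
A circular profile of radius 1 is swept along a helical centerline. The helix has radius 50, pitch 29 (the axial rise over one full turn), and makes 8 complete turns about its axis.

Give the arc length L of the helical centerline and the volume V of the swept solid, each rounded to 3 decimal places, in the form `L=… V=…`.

L=2523.959 V=7929.252

2πR = 2π·50 = 314.159265
per-turn = √(314.159265² + 29²) = √(98696.0440 + 841) = √99537.0440 = 315.494919
L = 8 × 315.494919 = 2523.959353
V = π·1² × L = 3.141593 × 2523.959353 = 7929.252162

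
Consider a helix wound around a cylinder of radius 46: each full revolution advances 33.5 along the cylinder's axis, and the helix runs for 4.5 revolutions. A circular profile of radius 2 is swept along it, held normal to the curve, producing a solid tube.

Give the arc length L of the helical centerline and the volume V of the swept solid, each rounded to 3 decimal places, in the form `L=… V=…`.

2πR = 2π·46 = 289.026524
per-turn = √(289.026524² + 33.5²) = √(83536.3317 + 1122.25) = √84658.5817 = 290.961478
L = 4.5 × 290.961478 = 1309.326651
V = π·2² × L = 12.566371 × 1309.326651 = 16453.483949

L=1309.327 V=16453.484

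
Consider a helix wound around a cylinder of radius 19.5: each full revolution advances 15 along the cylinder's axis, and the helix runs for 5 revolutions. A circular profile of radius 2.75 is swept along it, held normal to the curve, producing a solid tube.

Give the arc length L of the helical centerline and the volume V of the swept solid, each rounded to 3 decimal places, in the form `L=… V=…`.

2πR = 2π·19.5 = 122.522113
per-turn = √(122.522113² + 15²) = √(15011.6683 + 225) = √15236.6683 = 123.436900
L = 5 × 123.436900 = 617.184500
V = π·2.75² × L = 23.758294 × 617.184500 = 14663.251083

L=617.185 V=14663.251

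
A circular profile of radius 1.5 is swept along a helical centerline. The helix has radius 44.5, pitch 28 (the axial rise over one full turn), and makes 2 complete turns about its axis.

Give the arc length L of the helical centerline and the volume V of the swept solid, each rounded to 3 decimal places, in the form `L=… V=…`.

2πR = 2π·44.5 = 279.601746
per-turn = √(279.601746² + 28²) = √(78177.1365 + 784) = √78961.1365 = 281.000243
L = 2 × 281.000243 = 562.000486
V = π·1.5² × L = 7.068583 × 562.000486 = 3972.547343

L=562.000 V=3972.547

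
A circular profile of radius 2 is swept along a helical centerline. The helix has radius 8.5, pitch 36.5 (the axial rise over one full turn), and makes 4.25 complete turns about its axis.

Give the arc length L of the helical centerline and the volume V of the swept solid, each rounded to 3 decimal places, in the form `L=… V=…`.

2πR = 2π·8.5 = 53.407075
per-turn = √(53.407075² + 36.5²) = √(2852.3157 + 1332.25) = √4184.5657 = 64.688219
L = 4.25 × 64.688219 = 274.924931
V = π·2² × L = 12.566371 × 274.924931 = 3454.808569

L=274.925 V=3454.809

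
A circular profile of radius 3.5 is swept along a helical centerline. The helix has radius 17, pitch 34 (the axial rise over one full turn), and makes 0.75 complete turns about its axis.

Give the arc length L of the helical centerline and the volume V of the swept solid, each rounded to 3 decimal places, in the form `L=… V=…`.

L=84.071 V=3235.437

2πR = 2π·17 = 106.814150
per-turn = √(106.814150² + 34²) = √(11409.2627 + 1156) = √12565.2627 = 112.094883
L = 0.75 × 112.094883 = 84.071162
V = π·3.5² × L = 38.484510 × 84.071162 = 3235.437471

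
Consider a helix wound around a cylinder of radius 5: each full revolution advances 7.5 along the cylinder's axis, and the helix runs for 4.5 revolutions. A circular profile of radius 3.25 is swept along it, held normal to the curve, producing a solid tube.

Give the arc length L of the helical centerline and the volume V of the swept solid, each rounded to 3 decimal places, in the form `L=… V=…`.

L=145.344 V=4822.976

2πR = 2π·5 = 31.415927
per-turn = √(31.415927² + 7.5²) = √(986.9604 + 56.25) = √1043.2104 = 32.298768
L = 4.5 × 32.298768 = 145.344458
V = π·3.25² × L = 33.183072 × 145.344458 = 4822.975667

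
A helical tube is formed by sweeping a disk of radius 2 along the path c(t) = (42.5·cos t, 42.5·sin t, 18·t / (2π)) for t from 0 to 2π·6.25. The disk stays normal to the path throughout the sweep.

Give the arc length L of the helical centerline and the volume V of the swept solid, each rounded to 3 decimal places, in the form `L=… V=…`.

2πR = 2π·42.5 = 267.035376
per-turn = √(267.035376² + 18²) = √(71307.8918 + 324) = √71631.8918 = 267.641349
L = 6.25 × 267.641349 = 1672.758432
V = π·2² × L = 12.566371 × 1672.758432 = 21020.502411

L=1672.758 V=21020.502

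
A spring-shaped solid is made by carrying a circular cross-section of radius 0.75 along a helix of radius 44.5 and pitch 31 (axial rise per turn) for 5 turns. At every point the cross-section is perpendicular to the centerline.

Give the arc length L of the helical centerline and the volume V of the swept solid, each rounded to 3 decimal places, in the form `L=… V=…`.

2πR = 2π·44.5 = 279.601746
per-turn = √(279.601746² + 31²) = √(78177.1365 + 961) = √79138.1365 = 281.315013
L = 5 × 281.315013 = 1406.575064
V = π·0.75² × L = 1.767146 × 1406.575064 = 2485.623312

L=1406.575 V=2485.623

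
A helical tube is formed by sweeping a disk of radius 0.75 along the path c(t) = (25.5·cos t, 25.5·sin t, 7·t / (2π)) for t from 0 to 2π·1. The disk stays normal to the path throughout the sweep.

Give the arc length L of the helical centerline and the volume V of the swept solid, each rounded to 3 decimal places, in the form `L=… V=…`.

L=160.374 V=283.404

2πR = 2π·25.5 = 160.221225
per-turn = √(160.221225² + 7²) = √(25670.8410 + 49) = √25719.8410 = 160.374066
L = 1 × 160.374066 = 160.374066
V = π·0.75² × L = 1.767146 × 160.374066 = 283.404368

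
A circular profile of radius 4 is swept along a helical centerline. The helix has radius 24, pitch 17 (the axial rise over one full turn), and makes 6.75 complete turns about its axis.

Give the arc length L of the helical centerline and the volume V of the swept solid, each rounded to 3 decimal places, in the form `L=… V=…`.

2πR = 2π·24 = 150.796447
per-turn = √(150.796447² + 17²) = √(22739.5685 + 289) = √23028.5685 = 151.751667
L = 6.75 × 151.751667 = 1024.323755
V = π·4² × L = 50.265482 × 1024.323755 = 51488.127714

L=1024.324 V=51488.128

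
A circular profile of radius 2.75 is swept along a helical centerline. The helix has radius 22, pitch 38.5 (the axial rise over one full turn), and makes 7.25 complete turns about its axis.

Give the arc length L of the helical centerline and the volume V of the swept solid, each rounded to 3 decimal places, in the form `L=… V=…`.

L=1040.313 V=24716.068

2πR = 2π·22 = 138.230077
per-turn = √(138.230077² + 38.5²) = √(19107.5541 + 1482.25) = √20589.8041 = 143.491478
L = 7.25 × 143.491478 = 1040.313212
V = π·2.75² × L = 23.758294 × 1040.313212 = 24716.067604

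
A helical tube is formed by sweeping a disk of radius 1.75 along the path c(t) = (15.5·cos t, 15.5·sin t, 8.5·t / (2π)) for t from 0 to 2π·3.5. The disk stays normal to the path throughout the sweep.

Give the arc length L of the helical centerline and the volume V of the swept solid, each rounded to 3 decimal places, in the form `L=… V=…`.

L=342.159 V=3291.952

2πR = 2π·15.5 = 97.389372
per-turn = √(97.389372² + 8.5²) = √(9484.6898 + 72.25) = √9556.9398 = 97.759602
L = 3.5 × 97.759602 = 342.158608
V = π·1.75² × L = 9.621128 × 342.158608 = 3291.951592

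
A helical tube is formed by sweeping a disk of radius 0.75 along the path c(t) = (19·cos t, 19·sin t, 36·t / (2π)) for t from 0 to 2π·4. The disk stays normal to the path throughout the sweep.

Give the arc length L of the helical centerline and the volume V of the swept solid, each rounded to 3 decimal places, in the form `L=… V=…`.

L=498.762 V=881.385

2πR = 2π·19 = 119.380521
per-turn = √(119.380521² + 36²) = √(14251.7088 + 1296) = √15547.7088 = 124.690452
L = 4 × 124.690452 = 498.761807
V = π·0.75² × L = 1.767146 × 498.761807 = 881.384866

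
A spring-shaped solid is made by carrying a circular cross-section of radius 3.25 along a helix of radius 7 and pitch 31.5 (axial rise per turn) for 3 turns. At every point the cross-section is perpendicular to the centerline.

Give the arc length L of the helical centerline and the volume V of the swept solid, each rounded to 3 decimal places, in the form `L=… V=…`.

2πR = 2π·7 = 43.982297
per-turn = √(43.982297² + 31.5²) = √(1934.4425 + 992.25) = √2926.6925 = 54.098914
L = 3 × 54.098914 = 162.296741
V = π·3.25² × L = 33.183072 × 162.296741 = 5385.504510

L=162.297 V=5385.505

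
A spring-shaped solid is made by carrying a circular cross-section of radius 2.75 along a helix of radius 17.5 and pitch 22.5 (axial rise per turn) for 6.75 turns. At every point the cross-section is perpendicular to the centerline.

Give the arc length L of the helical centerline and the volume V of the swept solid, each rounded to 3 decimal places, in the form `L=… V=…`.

2πR = 2π·17.5 = 109.955743
per-turn = √(109.955743² + 22.5²) = √(12090.2654 + 506.25) = √12596.5154 = 112.234199
L = 6.75 × 112.234199 = 757.580842
V = π·2.75² × L = 23.758294 × 757.580842 = 17998.828714

L=757.581 V=17998.829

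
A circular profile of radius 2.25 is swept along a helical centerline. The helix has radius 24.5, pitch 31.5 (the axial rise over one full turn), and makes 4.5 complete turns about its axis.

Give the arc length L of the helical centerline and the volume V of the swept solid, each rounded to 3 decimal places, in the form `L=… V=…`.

L=707.075 V=11245.549

2πR = 2π·24.5 = 153.938040
per-turn = √(153.938040² + 31.5²) = √(23696.9202 + 992.25) = √24689.1702 = 157.127878
L = 4.5 × 157.127878 = 707.075453
V = π·2.25² × L = 15.904313 × 707.075453 = 11245.549180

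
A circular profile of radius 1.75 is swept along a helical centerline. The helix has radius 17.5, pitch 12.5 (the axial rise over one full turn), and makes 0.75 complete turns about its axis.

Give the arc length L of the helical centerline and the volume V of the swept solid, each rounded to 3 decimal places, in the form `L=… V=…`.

2πR = 2π·17.5 = 109.955743
per-turn = √(109.955743² + 12.5²) = √(12090.2654 + 156.25) = √12246.5154 = 110.663975
L = 0.75 × 110.663975 = 82.997981
V = π·1.75² × L = 9.621128 × 82.997981 = 798.534161

L=82.998 V=798.534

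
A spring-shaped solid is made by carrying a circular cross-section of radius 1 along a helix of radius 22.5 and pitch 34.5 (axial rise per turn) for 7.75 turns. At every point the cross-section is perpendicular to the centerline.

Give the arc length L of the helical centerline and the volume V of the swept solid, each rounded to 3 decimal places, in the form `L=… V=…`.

2πR = 2π·22.5 = 141.371669
per-turn = √(141.371669² + 34.5²) = √(19985.9489 + 1190.25) = √21176.1989 = 145.520442
L = 7.75 × 145.520442 = 1127.783422
V = π·1² × L = 3.141593 × 1127.783422 = 3543.036114

L=1127.783 V=3543.036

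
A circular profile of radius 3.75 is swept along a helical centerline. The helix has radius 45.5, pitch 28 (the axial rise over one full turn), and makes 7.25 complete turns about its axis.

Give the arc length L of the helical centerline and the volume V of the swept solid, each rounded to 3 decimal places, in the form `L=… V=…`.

L=2082.583 V=92005.703

2πR = 2π·45.5 = 285.884931
per-turn = √(285.884931² + 28²) = √(81730.1940 + 784) = √82514.1940 = 287.252840
L = 7.25 × 287.252840 = 2082.583089
V = π·3.75² × L = 44.178647 × 2082.583089 = 92005.702514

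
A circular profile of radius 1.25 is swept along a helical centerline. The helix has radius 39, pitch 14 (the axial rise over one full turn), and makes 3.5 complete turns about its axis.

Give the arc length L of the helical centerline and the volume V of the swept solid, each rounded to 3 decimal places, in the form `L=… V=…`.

2πR = 2π·39 = 245.044227
per-turn = √(245.044227² + 14²) = √(60046.6732 + 196) = √60242.6732 = 245.443829
L = 3.5 × 245.443829 = 859.053401
V = π·1.25² × L = 4.908739 × 859.053401 = 4216.868523

L=859.053 V=4216.869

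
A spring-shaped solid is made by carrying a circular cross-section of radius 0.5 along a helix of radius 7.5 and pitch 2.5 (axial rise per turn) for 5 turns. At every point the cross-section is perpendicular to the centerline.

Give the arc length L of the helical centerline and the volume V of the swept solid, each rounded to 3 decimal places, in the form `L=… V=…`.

L=235.951 V=185.315

2πR = 2π·7.5 = 47.123890
per-turn = √(47.123890² + 2.5²) = √(2220.6610 + 6.25) = √2226.9110 = 47.190158
L = 5 × 47.190158 = 235.950789
V = π·0.5² × L = 0.785398 × 235.950789 = 185.315316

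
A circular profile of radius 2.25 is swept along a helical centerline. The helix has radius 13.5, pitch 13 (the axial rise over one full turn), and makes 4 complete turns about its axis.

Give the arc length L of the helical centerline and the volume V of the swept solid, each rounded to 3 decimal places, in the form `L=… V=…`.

2πR = 2π·13.5 = 84.823002
per-turn = √(84.823002² + 13²) = √(7194.9416 + 169) = √7363.9416 = 85.813412
L = 4 × 85.813412 = 343.253646
V = π·2.25² × L = 15.904313 × 343.253646 = 5459.213364

L=343.254 V=5459.213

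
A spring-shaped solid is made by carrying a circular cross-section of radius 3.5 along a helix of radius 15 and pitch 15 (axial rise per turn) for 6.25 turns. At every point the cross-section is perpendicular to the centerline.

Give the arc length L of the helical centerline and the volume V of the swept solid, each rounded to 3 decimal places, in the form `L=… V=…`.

L=596.462 V=22954.562

2πR = 2π·15 = 94.247780
per-turn = √(94.247780² + 15²) = √(8882.6440 + 225) = √9107.6440 = 95.433977
L = 6.25 × 95.433977 = 596.462356
V = π·3.5² × L = 38.484510 × 596.462356 = 22954.561511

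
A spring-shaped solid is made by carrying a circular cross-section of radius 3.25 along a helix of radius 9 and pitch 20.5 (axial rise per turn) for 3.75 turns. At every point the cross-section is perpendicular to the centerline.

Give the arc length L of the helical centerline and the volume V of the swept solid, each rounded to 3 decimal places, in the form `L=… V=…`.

L=225.562 V=7484.835

2πR = 2π·9 = 56.548668
per-turn = √(56.548668² + 20.5²) = √(3197.7518 + 420.25) = √3618.0018 = 60.149828
L = 3.75 × 60.149828 = 225.561856
V = π·3.25² × L = 33.183072 × 225.561856 = 7484.835384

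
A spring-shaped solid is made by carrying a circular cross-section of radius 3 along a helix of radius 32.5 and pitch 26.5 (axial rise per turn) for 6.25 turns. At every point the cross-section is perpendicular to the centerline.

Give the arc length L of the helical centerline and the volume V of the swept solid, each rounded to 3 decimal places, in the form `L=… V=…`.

L=1286.974 V=36388.331

2πR = 2π·32.5 = 204.203522
per-turn = √(204.203522² + 26.5²) = √(41699.0786 + 702.25) = √42401.3286 = 205.915829
L = 6.25 × 205.915829 = 1286.973931
V = π·3² × L = 28.274334 × 1286.973931 = 36388.330614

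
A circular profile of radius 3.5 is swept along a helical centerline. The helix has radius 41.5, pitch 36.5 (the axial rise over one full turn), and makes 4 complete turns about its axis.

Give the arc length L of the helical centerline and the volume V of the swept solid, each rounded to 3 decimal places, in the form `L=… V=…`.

L=1053.178 V=40531.028

2πR = 2π·41.5 = 260.752190
per-turn = √(260.752190² + 36.5²) = √(67991.7047 + 1332.25) = √69323.9547 = 263.294426
L = 4 × 263.294426 = 1053.177704
V = π·3.5² × L = 38.484510 × 1053.177704 = 40531.027875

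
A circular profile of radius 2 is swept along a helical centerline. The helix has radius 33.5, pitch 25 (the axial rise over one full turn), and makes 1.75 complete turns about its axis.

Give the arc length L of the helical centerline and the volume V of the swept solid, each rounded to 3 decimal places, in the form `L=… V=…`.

L=370.941 V=4661.379

2πR = 2π·33.5 = 210.486708
per-turn = √(210.486708² + 25²) = √(44304.6542 + 625) = √44929.6542 = 211.966163
L = 1.75 × 211.966163 = 370.940785
V = π·2² × L = 12.566371 × 370.940785 = 4661.379378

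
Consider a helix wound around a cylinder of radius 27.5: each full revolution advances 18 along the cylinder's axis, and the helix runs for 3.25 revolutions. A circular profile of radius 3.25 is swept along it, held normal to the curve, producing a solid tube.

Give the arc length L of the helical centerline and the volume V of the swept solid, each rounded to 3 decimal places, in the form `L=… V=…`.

L=564.599 V=18735.115

2πR = 2π·27.5 = 172.787596
per-turn = √(172.787596² + 18²) = √(29855.5533 + 324) = √30179.5533 = 173.722633
L = 3.25 × 173.722633 = 564.598558
V = π·3.25² × L = 33.183072 × 564.598558 = 18735.114834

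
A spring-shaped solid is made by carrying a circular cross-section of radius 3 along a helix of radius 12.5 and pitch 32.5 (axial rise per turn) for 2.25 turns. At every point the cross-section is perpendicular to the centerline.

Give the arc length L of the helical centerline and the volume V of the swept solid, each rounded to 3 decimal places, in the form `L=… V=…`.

2πR = 2π·12.5 = 78.539816
per-turn = √(78.539816² + 32.5²) = √(6168.5028 + 1056.25) = √7224.7528 = 84.998546
L = 2.25 × 84.998546 = 191.246728
V = π·3² × L = 28.274334 × 191.246728 = 5407.373829

L=191.247 V=5407.374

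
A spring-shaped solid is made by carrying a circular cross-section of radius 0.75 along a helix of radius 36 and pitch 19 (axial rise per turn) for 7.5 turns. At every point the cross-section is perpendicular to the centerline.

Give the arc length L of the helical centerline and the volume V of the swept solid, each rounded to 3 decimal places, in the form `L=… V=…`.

2πR = 2π·36 = 226.194671
per-turn = √(226.194671² + 19²) = √(51164.0292 + 361) = √51525.0292 = 226.991254
L = 7.5 × 226.991254 = 1702.434402
V = π·0.75² × L = 1.767146 × 1702.434402 = 3008.449919

L=1702.434 V=3008.450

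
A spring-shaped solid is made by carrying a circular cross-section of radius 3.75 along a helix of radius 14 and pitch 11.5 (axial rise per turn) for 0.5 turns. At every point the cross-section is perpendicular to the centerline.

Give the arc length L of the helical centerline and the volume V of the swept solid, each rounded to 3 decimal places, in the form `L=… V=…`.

L=44.357 V=1959.613

2πR = 2π·14 = 87.964594
per-turn = √(87.964594² + 11.5²) = √(7737.7699 + 132.25) = √7870.0199 = 88.713132
L = 0.5 × 88.713132 = 44.356566
V = π·3.75² × L = 44.178647 × 44.356566 = 1959.613065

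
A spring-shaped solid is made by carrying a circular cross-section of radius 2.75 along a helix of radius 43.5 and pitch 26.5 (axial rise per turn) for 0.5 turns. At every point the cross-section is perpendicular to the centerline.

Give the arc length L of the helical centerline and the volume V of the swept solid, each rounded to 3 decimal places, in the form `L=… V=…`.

2πR = 2π·43.5 = 273.318561
per-turn = √(273.318561² + 26.5²) = √(74703.0357 + 702.25) = √75405.2857 = 274.600229
L = 0.5 × 274.600229 = 137.300114
V = π·2.75² × L = 23.758294 × 137.300114 = 3262.016546

L=137.300 V=3262.017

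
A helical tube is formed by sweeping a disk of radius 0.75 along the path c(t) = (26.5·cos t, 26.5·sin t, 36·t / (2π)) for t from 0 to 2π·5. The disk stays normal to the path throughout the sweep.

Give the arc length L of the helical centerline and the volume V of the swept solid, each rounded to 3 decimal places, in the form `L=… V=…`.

2πR = 2π·26.5 = 166.504411
per-turn = √(166.504411² + 36²) = √(27723.7188 + 1296) = √29019.7188 = 170.351750
L = 5 × 170.351750 = 851.758751
V = π·0.75² × L = 1.767146 × 851.758751 = 1505.181956

L=851.759 V=1505.182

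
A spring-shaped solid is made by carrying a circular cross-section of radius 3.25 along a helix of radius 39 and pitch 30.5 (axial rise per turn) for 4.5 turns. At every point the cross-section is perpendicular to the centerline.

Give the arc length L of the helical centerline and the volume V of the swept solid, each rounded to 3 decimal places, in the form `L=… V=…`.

L=1111.208 V=36873.288

2πR = 2π·39 = 245.044227
per-turn = √(245.044227² + 30.5²) = √(60046.6732 + 930.25) = √60976.9232 = 246.935059
L = 4.5 × 246.935059 = 1111.207764
V = π·3.25² × L = 33.183072 × 1111.207764 = 36873.287681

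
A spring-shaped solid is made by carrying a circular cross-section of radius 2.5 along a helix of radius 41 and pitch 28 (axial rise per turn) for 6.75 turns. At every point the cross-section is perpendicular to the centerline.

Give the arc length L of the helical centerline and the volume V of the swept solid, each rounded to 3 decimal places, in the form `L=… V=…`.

2πR = 2π·41 = 257.610598
per-turn = √(257.610598² + 28²) = √(66363.2200 + 784) = √67147.2200 = 259.127806
L = 6.75 × 259.127806 = 1749.112692
V = π·2.5² × L = 19.634954 × 1749.112692 = 34343.747406

L=1749.113 V=34343.747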